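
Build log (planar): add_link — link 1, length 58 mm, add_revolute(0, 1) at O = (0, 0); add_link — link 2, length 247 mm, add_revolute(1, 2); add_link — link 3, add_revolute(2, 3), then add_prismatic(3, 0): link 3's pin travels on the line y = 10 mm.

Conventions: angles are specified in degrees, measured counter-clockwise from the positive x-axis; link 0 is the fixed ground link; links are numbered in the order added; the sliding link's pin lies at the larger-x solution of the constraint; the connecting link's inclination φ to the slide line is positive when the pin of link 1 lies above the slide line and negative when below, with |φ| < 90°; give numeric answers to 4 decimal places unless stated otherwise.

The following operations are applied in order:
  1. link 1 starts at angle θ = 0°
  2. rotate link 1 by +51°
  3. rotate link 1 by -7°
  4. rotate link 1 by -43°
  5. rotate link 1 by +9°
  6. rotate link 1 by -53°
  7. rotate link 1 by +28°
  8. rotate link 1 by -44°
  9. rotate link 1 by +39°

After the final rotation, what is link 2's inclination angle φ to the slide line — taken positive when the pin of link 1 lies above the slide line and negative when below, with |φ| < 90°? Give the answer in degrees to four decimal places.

geometry: r = 58 mm, L = 247 mm, e = 10 mm; θ starts at 0°
rotate link 1 by +51°: θ ← 0° +51° = 51°
rotate link 1 by -7°: θ ← 51° -7° = 44°
rotate link 1 by -43°: θ ← 44° -43° = 1°
rotate link 1 by +9°: θ ← 1° +9° = 10°
rotate link 1 by -53°: θ ← 10° -53° = -43°
rotate link 1 by +28°: θ ← -43° +28° = -15°
rotate link 1 by -44°: θ ← -15° -44° = -59°
rotate link 1 by +39°: θ ← -59° +39° = -20°
h = r sin θ − e = -19.837168 − 10 = -29.837168
sin φ = h / L = -29.837168 / 247 = -0.12079825
φ = arcsin(-0.12079825) = -6.938174°

-6.9382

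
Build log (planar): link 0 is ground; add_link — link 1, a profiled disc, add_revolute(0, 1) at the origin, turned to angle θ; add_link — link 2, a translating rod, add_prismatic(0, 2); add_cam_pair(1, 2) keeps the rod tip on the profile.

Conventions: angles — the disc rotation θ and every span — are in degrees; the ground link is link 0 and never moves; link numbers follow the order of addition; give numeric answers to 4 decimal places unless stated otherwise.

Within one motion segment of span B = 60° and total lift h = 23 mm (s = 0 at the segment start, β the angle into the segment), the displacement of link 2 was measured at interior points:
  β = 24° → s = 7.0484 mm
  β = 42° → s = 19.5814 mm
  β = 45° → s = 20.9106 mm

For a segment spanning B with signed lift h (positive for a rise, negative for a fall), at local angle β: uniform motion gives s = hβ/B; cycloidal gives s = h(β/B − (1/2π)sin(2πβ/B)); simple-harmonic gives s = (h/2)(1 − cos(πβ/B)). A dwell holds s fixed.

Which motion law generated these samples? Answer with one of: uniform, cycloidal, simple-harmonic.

candidates at β/B = r: uniform s = h·r (linear in β); cycloidal s = h·(r − sin(2πr)/(2π)); simple-harmonic s = (h/2)(1 − cos(πr))
β=24°: printed 7.0484 | uniform 9.2000, cycloidal 7.0484, simple-harmonic 7.9463
β=42°: printed 19.5814 | uniform 16.1000, cycloidal 19.5814, simple-harmonic 18.2595
β=45°: printed 20.9106 | uniform 17.2500, cycloidal 20.9106, simple-harmonic 19.6317
only one law matches every sample → cycloidal

cycloidal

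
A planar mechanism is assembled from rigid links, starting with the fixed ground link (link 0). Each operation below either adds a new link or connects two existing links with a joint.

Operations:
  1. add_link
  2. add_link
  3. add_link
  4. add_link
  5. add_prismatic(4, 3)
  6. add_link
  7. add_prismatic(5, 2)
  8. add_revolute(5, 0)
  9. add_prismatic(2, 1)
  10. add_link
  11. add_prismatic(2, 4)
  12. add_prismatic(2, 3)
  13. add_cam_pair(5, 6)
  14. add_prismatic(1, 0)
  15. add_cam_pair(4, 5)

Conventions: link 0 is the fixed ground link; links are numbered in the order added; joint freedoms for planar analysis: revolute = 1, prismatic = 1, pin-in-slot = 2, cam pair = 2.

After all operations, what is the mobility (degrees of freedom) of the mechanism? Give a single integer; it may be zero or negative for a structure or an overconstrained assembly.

L=1 J1=0 J2=0
add link → L=2 J1=0 J2=0
add link → L=3 J1=0 J2=0
add link → L=4 J1=0 J2=0
add link → L=5 J1=0 J2=0
P@4,3 dof=1 J1 → L=5 J1=1 J2=0
add link → L=6 J1=1 J2=0
P@5,2 dof=1 J1 → L=6 J1=2 J2=0
R@5,0 dof=1 J1 → L=6 J1=3 J2=0
P@2,1 dof=1 J1 → L=6 J1=4 J2=0
add link → L=7 J1=4 J2=0
P@2,4 dof=1 J1 → L=7 J1=5 J2=0
P@2,3 dof=1 J1 → L=7 J1=6 J2=0
C@5,6 dof=2 J2 → L=7 J1=6 J2=1
P@1,0 dof=1 J1 → L=7 J1=7 J2=1
C@4,5 dof=2 J2 → L=7 J1=7 J2=2
M=3(L−1)−2J1−J2=3·6−2·7−2=2

M = 2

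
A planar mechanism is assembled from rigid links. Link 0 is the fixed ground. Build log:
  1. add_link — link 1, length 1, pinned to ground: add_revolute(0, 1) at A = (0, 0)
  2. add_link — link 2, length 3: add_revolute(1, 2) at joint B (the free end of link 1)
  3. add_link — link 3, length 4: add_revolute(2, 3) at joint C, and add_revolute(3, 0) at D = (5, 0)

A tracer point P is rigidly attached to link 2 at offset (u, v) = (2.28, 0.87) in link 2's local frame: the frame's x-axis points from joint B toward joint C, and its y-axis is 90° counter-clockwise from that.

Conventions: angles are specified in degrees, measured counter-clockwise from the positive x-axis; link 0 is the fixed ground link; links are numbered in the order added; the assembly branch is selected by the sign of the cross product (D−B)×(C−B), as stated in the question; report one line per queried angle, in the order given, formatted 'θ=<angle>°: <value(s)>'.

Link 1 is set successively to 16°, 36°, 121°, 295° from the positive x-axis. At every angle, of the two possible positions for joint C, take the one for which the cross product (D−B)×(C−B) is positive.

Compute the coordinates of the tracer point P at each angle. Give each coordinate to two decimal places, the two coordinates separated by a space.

A=(0,0), D=(5.00,0)
θ=16°: B = A + 1.00·(cos16°, sin16°) = (0.9613, 0.2756)
θ=16°: |BD| = 4.0481
θ=16°: circle(B,3.00) ∩ circle(D,4.00): a=1.1595, h=2.7669
θ=16°:   candidates: C₊=(2.3064,2.9571) cross=11.201; C₋=(1.9296,-2.5638) cross=-11.201
θ=16°:   branch + wants cross > 0 → take C=(2.3064,2.9571) (cross=11.201)
θ=16°: ex = (C−B)/|BC| = (0.4484,0.8938); ey = (-0.8938,0.4484)
θ=16°: P = B + 2.28·ex + 0.87·ey = (1.2060,2.7037)
θ=36°: B = A + 1.00·(cos36°, sin36°) = (0.8090, 0.5878)
θ=36°: |BD| = 4.2320
θ=36°: circle(B,3.00) ∩ circle(D,4.00): a=1.2890, h=2.7090
θ=36°:   candidates: C₊=(2.4617,3.0915) cross=11.464; C₋=(1.7092,-2.2740) cross=-11.464
θ=36°:   branch + wants cross > 0 → take C=(2.4617,3.0915) (cross=11.464)
θ=36°: ex = (C−B)/|BC| = (0.5509,0.8346); ey = (-0.8346,0.5509)
θ=36°: P = B + 2.28·ex + 0.87·ey = (1.3390,2.9699)
θ=121°: B = A + 1.00·(cos121°, sin121°) = (-0.5150, 0.8572)
θ=121°: |BD| = 5.5813
θ=121°: circle(B,3.00) ∩ circle(D,4.00): a=2.1635, h=2.0783
θ=121°:   candidates: C₊=(1.9420,2.5785) cross=11.599; C₋=(1.3036,-1.5287) cross=-11.599
θ=121°:   branch + wants cross > 0 → take C=(1.9420,2.5785) (cross=11.599)
θ=121°: ex = (C−B)/|BC| = (0.8190,0.5738); ey = (-0.5738,0.8190)
θ=121°: P = B + 2.28·ex + 0.87·ey = (0.8531,2.8779)
θ=295°: B = A + 1.00·(cos295°, sin295°) = (0.4226, -0.9063)
θ=295°: |BD| = 4.6662
θ=295°: circle(B,3.00) ∩ circle(D,4.00): a=1.5831, h=2.5483
θ=295°:   candidates: C₊=(1.4806,1.9010) cross=11.891; C₋=(2.4705,-3.0986) cross=-11.891
θ=295°:   branch + wants cross > 0 → take C=(1.4806,1.9010) (cross=11.891)
θ=295°: ex = (C−B)/|BC| = (0.3527,0.9358); ey = (-0.9358,0.3527)
θ=295°: P = B + 2.28·ex + 0.87·ey = (0.4126,1.5340)

θ=16°: 1.21 2.70
θ=36°: 1.34 2.97
θ=121°: 0.85 2.88
θ=295°: 0.41 1.53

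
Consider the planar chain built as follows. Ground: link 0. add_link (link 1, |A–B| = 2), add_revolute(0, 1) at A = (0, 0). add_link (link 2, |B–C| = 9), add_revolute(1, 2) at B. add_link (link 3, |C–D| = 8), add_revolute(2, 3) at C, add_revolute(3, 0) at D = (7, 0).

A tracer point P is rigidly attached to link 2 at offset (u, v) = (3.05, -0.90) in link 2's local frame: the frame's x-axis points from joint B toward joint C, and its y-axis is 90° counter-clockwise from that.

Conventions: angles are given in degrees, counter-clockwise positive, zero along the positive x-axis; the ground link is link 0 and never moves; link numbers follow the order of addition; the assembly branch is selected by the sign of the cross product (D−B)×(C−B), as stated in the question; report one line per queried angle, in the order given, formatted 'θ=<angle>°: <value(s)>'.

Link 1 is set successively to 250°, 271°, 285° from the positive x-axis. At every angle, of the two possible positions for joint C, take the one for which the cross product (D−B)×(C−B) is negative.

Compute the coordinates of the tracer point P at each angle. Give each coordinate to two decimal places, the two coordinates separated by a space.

A=(0,0), D=(7.00,0)
θ=250°: B = A + 2.00·(cos250°, sin250°) = (-0.6840, -1.8794)
θ=250°: |BD| = 7.9105
θ=250°: circle(B,9.00) ∩ circle(D,8.00): a=5.0298, h=7.4633
θ=250°:   candidates: C₊=(2.4286,6.5652) cross=59.039; C₋=(5.9749,-7.9340) cross=-59.039
θ=250°:   branch - wants cross < 0 → take C=(5.9749,-7.9340) (cross=-59.039)
θ=250°: ex = (C−B)/|BC| = (0.7399,-0.6727); ey = (0.6727,0.7399)
θ=250°: P = B + 3.05·ex + -0.90·ey = (0.9671,-4.5971)
θ=271°: B = A + 2.00·(cos271°, sin271°) = (0.0349, -1.9997)
θ=271°: |BD| = 7.2465
θ=271°: circle(B,9.00) ∩ circle(D,8.00): a=4.7962, h=7.6155
θ=271°:   candidates: C₊=(2.5434,6.6437) cross=55.186; C₋=(6.7464,-7.9960) cross=-55.186
θ=271°:   branch - wants cross < 0 → take C=(6.7464,-7.9960) (cross=-55.186)
θ=271°: ex = (C−B)/|BC| = (0.7457,-0.6663); ey = (0.6663,0.7457)
θ=271°: P = B + 3.05·ex + -0.90·ey = (1.7097,-4.7029)
θ=285°: B = A + 2.00·(cos285°, sin285°) = (0.5176, -1.9319)
θ=285°: |BD| = 6.7641
θ=285°: circle(B,9.00) ∩ circle(D,8.00): a=4.6387, h=7.7125
θ=285°:   candidates: C₊=(2.7604,6.7842) cross=52.168; C₋=(7.1658,-7.9983) cross=-52.168
θ=285°:   branch - wants cross < 0 → take C=(7.1658,-7.9983) (cross=-52.168)
θ=285°: ex = (C−B)/|BC| = (0.7387,-0.6740); ey = (0.6740,0.7387)
θ=285°: P = B + 3.05·ex + -0.90·ey = (2.1640,-4.6525)

θ=250°: 0.97 -4.60
θ=271°: 1.71 -4.70
θ=285°: 2.16 -4.65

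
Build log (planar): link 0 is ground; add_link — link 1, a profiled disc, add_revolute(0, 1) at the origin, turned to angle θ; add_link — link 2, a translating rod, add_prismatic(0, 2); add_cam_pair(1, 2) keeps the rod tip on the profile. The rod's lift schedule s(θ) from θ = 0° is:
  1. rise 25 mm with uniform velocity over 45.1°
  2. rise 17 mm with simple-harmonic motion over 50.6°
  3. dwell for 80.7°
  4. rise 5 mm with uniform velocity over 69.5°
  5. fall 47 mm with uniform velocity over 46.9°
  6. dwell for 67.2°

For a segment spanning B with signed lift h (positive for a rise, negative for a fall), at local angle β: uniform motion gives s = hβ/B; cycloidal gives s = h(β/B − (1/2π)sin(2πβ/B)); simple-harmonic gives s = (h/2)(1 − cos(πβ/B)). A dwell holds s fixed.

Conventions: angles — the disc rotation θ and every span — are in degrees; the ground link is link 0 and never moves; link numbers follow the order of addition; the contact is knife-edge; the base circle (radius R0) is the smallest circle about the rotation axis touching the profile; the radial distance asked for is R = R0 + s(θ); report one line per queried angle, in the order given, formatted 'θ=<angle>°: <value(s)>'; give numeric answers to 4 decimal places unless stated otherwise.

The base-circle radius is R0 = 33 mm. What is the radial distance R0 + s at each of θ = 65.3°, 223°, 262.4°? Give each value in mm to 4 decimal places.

seg 1 [0°–45.1°] uniform, h=25: full span → s += 25 → s = 25.0000
seg 2 [45.1°–95.7°] simple-harmonic, h=17: θ=65.3° here. β=20.2, B=50.6. 17/2·(1 − cos(π·0.3992)) = 5.8533 → s = 30.8533
seg 2 [45.1°–95.7°] simple-harmonic, h=17: full span → s += 17 → s = 42.0000
seg 3 [95.7°–176.4°] dwell: s stays 42.0000
seg 4 [176.4°–245.9°] uniform, h=5: θ=223° here. β=46.6, B=69.5. 5·46.6/69.5 = 3.3525 → s = 45.3525
seg 4 [176.4°–245.9°] uniform, h=5: full span → s += 5 → s = 47.0000
seg 5 [245.9°–292.8°] uniform, h=-47: θ=262.4° here. β=16.5, B=46.9. -47·16.5/46.9 = -16.5352 → s = 30.4648
θ=65.3°: R = R0 + s = 33 + 30.8533 = 63.8533
θ=223°: R = R0 + s = 33 + 45.3525 = 78.3525
θ=262.4°: R = R0 + s = 33 + 30.4648 = 63.4648

θ=65.3°: 63.8533
θ=223°: 78.3525
θ=262.4°: 63.4648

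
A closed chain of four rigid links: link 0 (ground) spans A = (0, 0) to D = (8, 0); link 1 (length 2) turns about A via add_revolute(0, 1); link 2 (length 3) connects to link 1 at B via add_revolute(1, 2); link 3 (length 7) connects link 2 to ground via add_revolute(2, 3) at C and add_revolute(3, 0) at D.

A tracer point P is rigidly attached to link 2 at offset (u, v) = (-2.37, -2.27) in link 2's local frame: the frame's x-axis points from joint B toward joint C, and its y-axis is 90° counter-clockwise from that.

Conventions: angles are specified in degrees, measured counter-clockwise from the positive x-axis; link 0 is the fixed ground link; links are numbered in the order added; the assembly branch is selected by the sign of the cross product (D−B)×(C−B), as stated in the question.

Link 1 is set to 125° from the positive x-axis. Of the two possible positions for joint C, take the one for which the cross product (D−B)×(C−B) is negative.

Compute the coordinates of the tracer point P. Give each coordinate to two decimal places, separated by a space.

A=(0,0), D=(8.00,0)
B = A + 2.00·(cos125°, sin125°) = (-1.1472, 1.6383)
|BD| = 9.2927
circle(B,3.00) ∩ circle(D,7.00): a=2.4941, h=1.6671
  candidates: C₊=(1.6018,2.8396) cross=15.492; C₋=(1.0140,-0.4424) cross=-15.492
  branch - wants cross < 0 → take C=(1.0140,-0.4424) (cross=-15.492)
ex = (C−B)/|BC| = (0.7204,-0.6936); ey = (0.6936,0.7204)
P = B + -2.37·ex + -2.27·ey = (-4.4289,1.6468)

-4.43 1.65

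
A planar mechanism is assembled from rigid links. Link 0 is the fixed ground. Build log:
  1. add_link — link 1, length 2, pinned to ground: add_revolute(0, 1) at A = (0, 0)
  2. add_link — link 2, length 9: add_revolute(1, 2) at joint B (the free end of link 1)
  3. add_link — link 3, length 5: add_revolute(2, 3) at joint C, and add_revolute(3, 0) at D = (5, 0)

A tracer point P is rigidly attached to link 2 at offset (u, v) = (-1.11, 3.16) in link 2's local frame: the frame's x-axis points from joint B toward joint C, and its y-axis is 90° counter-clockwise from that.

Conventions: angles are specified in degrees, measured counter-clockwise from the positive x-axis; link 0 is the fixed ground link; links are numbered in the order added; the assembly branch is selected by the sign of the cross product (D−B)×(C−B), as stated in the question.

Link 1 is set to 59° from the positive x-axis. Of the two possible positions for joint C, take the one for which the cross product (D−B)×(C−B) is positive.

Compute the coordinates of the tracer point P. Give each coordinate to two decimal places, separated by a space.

A=(0,0), D=(5.00,0)
B = A + 2.00·(cos59°, sin59°) = (1.0301, 1.7143)
|BD| = 4.3243
circle(B,9.00) ∩ circle(D,5.00): a=8.6372, h=2.5295
  candidates: C₊=(9.9624,0.6124) cross=10.938; C₋=(7.9567,-4.0321) cross=-10.938
  branch + wants cross > 0 → take C=(9.9624,0.6124) (cross=10.938)
ex = (C−B)/|BC| = (0.9925,-0.1224); ey = (0.1224,0.9925)
P = B + -1.11·ex + 3.16·ey = (0.3153,4.9865)

0.32 4.99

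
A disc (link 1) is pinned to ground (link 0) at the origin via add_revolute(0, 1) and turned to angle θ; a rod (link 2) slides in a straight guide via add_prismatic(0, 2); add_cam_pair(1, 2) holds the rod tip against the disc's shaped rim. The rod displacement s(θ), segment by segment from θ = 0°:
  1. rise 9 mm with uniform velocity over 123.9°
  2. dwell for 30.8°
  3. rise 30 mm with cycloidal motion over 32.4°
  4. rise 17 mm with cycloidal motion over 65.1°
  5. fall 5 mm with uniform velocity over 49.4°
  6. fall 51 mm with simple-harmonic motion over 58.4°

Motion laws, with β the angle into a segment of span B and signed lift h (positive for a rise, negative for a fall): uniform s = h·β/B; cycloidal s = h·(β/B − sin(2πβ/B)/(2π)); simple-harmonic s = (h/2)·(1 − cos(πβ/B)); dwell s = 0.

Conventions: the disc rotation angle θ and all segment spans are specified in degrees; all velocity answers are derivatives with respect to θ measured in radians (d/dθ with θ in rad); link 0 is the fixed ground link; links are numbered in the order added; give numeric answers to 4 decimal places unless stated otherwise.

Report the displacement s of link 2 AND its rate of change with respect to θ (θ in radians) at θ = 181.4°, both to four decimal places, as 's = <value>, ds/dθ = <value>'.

segment 1 (0° to 123.9°, uniform, h = 9) is passed completely: s = 0.0000 + (9) = 9.0000
segment 2 (123.9° to 154.7°, dwell): s unchanged at 9.0000
θ = 181.4° falls in segment 3 (154.7° to 187.1°, cycloidal, h = 30): β = 181.4 − 154.7 = 26.7°, B = 32.4°; Δs = 30·(0.8241 − sin(2π·0.8241)/(2π)) = 28.9890; s = 9.0000 + 28.9890 = 37.9890
velocity in seg [154.7°–187.1°] (cycloidal), θ in radians: β = 26.7° = 0.4660 rad, B = 32.4° = 0.5655 rad; ds/dθ = (h/B)(1 − cos(2πβ/B)) = (30/0.5655)(1 − cos(2π·0.8241)) = 29.242112 mm/rad

s = 37.9890, ds/dθ = 29.2421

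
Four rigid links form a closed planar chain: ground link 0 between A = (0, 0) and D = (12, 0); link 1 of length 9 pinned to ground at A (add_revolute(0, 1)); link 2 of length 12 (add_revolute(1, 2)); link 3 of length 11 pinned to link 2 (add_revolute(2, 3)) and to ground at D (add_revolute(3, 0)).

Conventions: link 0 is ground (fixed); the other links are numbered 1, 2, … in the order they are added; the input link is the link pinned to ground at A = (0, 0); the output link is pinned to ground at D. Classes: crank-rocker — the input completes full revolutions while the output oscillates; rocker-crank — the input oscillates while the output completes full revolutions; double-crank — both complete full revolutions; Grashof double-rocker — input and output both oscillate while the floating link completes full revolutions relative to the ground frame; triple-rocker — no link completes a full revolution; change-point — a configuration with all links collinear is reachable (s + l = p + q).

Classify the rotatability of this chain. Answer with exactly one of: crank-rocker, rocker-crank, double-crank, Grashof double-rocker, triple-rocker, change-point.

lengths: ground=12, input=9, coupler=12, output=11
sorted: s=9 (shortest), l=12 (longest), p+q=23
s + l = 21 vs p + q = 23
s + l < p + q (Grashof) with shortest = input link → crank-rocker

crank-rocker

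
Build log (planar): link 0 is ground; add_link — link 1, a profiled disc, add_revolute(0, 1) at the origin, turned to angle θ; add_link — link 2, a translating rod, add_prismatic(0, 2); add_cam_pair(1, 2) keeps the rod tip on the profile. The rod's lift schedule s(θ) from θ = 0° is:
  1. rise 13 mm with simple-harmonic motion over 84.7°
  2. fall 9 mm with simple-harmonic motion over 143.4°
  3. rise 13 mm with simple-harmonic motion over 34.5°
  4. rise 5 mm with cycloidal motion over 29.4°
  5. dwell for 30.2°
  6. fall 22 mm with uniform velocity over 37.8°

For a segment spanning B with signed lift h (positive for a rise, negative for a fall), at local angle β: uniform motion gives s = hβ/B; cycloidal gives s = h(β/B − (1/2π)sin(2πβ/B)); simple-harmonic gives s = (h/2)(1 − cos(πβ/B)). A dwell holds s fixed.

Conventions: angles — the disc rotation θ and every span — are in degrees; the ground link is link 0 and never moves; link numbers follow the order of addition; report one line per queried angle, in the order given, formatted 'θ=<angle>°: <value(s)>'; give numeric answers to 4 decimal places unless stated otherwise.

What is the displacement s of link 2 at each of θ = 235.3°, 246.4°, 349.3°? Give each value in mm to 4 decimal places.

seg 1 [0°–84.7°] simple-harmonic, h=13: full span → s += 13 → s = 13.0000
seg 2 [84.7°–228.1°] simple-harmonic, h=-9: full span → s += -9 → s = 4.0000
seg 3 [228.1°–262.6°] simple-harmonic, h=13: θ=235.3° here. β=7.2, B=34.5. 13/2·(1 − cos(π·0.2087)) = 1.3477 → s = 5.3477
seg 3 [228.1°–262.6°] simple-harmonic, h=13: θ=246.4° here. β=18.3, B=34.5. 13/2·(1 − cos(π·0.5304)) = 7.1205 → s = 11.1205
seg 3 [228.1°–262.6°] simple-harmonic, h=13: full span → s += 13 → s = 17.0000
seg 4 [262.6°–292°] cycloidal, h=5: full span → s += 5 → s = 22.0000
seg 5 [292°–322.2°] dwell: s stays 22.0000
seg 6 [322.2°–360°] uniform, h=-22: θ=349.3° here. β=27.1, B=37.8. -22·27.1/37.8 = -15.7725 → s = 6.2275

θ=235.3°: 5.3477
θ=246.4°: 11.1205
θ=349.3°: 6.2275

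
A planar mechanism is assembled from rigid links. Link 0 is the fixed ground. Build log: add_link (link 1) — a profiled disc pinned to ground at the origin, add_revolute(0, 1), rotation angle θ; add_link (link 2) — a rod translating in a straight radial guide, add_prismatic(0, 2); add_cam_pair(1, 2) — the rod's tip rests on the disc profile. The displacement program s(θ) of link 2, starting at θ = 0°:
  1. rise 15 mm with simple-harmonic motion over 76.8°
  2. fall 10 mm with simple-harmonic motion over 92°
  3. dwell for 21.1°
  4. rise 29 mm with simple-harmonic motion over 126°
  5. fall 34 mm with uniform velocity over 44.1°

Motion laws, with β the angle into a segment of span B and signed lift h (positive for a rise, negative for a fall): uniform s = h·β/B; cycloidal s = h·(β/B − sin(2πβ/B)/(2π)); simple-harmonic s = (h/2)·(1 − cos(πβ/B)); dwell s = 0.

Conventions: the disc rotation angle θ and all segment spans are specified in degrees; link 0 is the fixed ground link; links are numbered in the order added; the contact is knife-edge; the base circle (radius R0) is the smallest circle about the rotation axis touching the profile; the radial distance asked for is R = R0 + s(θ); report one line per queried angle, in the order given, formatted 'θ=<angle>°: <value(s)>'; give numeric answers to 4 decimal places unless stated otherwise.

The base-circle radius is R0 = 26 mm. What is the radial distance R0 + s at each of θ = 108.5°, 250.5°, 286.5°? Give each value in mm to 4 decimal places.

seg 1 [0°–76.8°] simple-harmonic, h=15: full span → s += 15 → s = 15.0000
seg 2 [76.8°–168.8°] simple-harmonic, h=-10: θ=108.5° here. β=31.7, B=92. -10/2·(1 − cos(π·0.3446)) = -2.6543 → s = 12.3457
seg 2 [76.8°–168.8°] simple-harmonic, h=-10: full span → s += -10 → s = 5.0000
seg 3 [168.8°–189.9°] dwell: s stays 5.0000
seg 4 [189.9°–315.9°] simple-harmonic, h=29: θ=250.5° here. β=60.6, B=126. 29/2·(1 − cos(π·0.4810)) = 13.6328 → s = 18.6328
seg 4 [189.9°–315.9°] simple-harmonic, h=29: θ=286.5° here. β=96.6, B=126. 29/2·(1 − cos(π·0.7667)) = 25.2756 → s = 30.2756
θ=108.5°: R = R0 + s = 26 + 12.3457 = 38.3457
θ=250.5°: R = R0 + s = 26 + 18.6328 = 44.6328
θ=286.5°: R = R0 + s = 26 + 30.2756 = 56.2756

θ=108.5°: 38.3457
θ=250.5°: 44.6328
θ=286.5°: 56.2756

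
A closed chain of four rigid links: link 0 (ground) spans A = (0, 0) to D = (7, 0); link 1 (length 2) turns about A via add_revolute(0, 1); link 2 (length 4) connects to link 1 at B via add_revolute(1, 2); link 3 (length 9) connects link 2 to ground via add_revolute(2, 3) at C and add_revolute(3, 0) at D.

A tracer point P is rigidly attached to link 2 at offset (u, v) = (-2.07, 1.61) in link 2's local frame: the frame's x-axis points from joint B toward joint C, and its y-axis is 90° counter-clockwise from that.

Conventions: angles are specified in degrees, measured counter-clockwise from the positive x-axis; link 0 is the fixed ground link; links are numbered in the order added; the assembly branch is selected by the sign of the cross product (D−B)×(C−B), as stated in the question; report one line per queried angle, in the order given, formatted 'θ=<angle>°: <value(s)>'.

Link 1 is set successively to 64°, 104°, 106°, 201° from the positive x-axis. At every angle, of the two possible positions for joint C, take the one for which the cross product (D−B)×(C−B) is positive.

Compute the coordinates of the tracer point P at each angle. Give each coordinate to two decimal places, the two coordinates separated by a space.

A=(0,0), D=(7.00,0)
θ=64°: B = A + 2.00·(cos64°, sin64°) = (0.8767, 1.7976)
θ=64°: |BD| = 6.3817
θ=64°: circle(B,4.00) ∩ circle(D,9.00): a=-1.9019, h=3.5189
θ=64°:   candidates: C₊=(0.0431,5.7097) cross=22.457; C₋=(-1.9393,-1.0431) cross=-22.457
θ=64°:   branch + wants cross > 0 → take C=(0.0431,5.7097) (cross=22.457)
θ=64°: ex = (C−B)/|BC| = (-0.2084,0.9780); ey = (-0.9780,-0.2084)
θ=64°: P = B + -2.07·ex + 1.61·ey = (-0.2665,-0.5625)
θ=104°: B = A + 2.00·(cos104°, sin104°) = (-0.4838, 1.9406)
θ=104°: |BD| = 7.7314
θ=104°: circle(B,4.00) ∩ circle(D,9.00): a=-0.3380, h=3.9857
θ=104°:   candidates: C₊=(0.1894,5.8835) cross=30.815; C₋=(-1.8114,-1.8327) cross=-30.815
θ=104°:   branch + wants cross > 0 → take C=(0.1894,5.8835) (cross=30.815)
θ=104°: ex = (C−B)/|BC| = (0.1683,0.9857); ey = (-0.9857,0.1683)
θ=104°: P = B + -2.07·ex + 1.61·ey = (-2.4193,0.1711)
θ=106°: B = A + 2.00·(cos106°, sin106°) = (-0.5513, 1.9225)
θ=106°: |BD| = 7.7922
θ=106°: circle(B,4.00) ∩ circle(D,9.00): a=-0.2748, h=3.9906
θ=106°:   candidates: C₊=(0.1670,5.8575) cross=31.095; C₋=(-1.8021,-1.8769) cross=-31.095
θ=106°:   branch + wants cross > 0 → take C=(0.1670,5.8575) (cross=31.095)
θ=106°: ex = (C−B)/|BC| = (0.1796,0.9837); ey = (-0.9837,0.1796)
θ=106°: P = B + -2.07·ex + 1.61·ey = (-2.5068,0.1753)
θ=201°: B = A + 2.00·(cos201°, sin201°) = (-1.8672, -0.7167)
θ=201°: |BD| = 8.8961
θ=201°: circle(B,4.00) ∩ circle(D,9.00): a=0.7947, h=3.9203
θ=201°:   candidates: C₊=(-1.3908,3.2548) cross=34.875; C₋=(-0.7592,-4.5602) cross=-34.875
θ=201°:   branch + wants cross > 0 → take C=(-1.3908,3.2548) (cross=34.875)
θ=201°: ex = (C−B)/|BC| = (0.1191,0.9929); ey = (-0.9929,0.1191)
θ=201°: P = B + -2.07·ex + 1.61·ey = (-3.7122,-2.5803)

θ=64°: -0.27 -0.56
θ=104°: -2.42 0.17
θ=106°: -2.51 0.18
θ=201°: -3.71 -2.58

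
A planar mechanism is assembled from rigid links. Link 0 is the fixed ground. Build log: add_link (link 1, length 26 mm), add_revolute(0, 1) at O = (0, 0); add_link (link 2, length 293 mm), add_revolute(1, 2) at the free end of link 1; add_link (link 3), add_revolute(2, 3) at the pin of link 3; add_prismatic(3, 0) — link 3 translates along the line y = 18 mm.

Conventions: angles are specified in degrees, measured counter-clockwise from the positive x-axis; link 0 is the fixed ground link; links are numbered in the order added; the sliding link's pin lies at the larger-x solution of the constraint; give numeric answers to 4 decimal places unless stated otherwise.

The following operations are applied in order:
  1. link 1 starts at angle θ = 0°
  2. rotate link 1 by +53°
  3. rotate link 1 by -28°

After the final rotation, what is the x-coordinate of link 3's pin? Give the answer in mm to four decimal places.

geometry: r = 26 mm, L = 293 mm, e = 18 mm; θ starts at 0°
rotate link 1 by +53°: θ ← 0° +53° = 53°
rotate link 1 by -28°: θ ← 53° -28° = 25°
crank pin P = (r cos θ, r sin θ) = (23.564002, 10.988075)
h = r sin θ − e = 10.988075 − 18 = -7.011925
x = r cos θ + √(L² − h²) = 23.564002 + 292.916085 = 316.480088

316.4801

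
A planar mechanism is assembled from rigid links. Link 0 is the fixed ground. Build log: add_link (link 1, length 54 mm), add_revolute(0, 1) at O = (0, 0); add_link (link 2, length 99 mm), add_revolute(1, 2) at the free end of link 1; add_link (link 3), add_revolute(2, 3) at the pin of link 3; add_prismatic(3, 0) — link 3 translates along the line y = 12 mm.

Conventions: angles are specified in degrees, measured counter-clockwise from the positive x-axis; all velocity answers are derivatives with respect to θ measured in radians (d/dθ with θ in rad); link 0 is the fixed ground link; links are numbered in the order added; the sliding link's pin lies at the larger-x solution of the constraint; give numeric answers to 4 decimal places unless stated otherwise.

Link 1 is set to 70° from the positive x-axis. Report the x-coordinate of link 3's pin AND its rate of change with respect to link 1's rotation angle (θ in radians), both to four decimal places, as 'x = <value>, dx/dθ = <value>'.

geometry: r = 54 mm, L = 99 mm, e = 12 mm
crank pin P = (r cos θ, r sin θ) = (18.469088, 50.743402)
h = r sin θ − e = 50.743402 − 12 = 38.743402
x = r cos θ + √(L² − h²) = 18.469088 + 91.104055 = 109.573143
dx/dθ = −r sin θ − h·r cos θ/√(L² − h²) (θ in radians; h = 38.743402) = -58.597665

x = 109.5731, dx/dθ = -58.5977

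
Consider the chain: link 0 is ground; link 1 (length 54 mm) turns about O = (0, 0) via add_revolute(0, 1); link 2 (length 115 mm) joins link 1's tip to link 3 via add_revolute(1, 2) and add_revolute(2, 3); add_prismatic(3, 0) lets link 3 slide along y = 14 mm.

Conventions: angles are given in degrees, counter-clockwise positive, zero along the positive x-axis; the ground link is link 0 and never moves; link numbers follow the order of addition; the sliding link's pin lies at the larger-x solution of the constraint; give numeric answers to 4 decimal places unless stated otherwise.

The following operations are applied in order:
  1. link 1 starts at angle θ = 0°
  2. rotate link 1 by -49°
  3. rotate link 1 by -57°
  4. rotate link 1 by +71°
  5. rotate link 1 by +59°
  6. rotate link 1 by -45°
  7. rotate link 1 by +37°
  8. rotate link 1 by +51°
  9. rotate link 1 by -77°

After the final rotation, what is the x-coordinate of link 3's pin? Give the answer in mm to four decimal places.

geometry: r = 54 mm, L = 115 mm, e = 14 mm; θ starts at 0°
rotate link 1 by -49°: θ ← 0° -49° = -49°
rotate link 1 by -57°: θ ← -49° -57° = -106°
rotate link 1 by +71°: θ ← -106° +71° = -35°
rotate link 1 by +59°: θ ← -35° +59° = 24°
rotate link 1 by -45°: θ ← 24° -45° = -21°
rotate link 1 by +37°: θ ← -21° +37° = 16°
rotate link 1 by +51°: θ ← 16° +51° = 67°
rotate link 1 by -77°: θ ← 67° -77° = -10°
crank pin P = (r cos θ, r sin θ) = (53.179619, -9.377002)
h = r sin θ − e = -9.377002 − 14 = -23.377002
x = r cos θ + √(L² − h²) = 53.179619 + 112.598916 = 165.778534

165.7785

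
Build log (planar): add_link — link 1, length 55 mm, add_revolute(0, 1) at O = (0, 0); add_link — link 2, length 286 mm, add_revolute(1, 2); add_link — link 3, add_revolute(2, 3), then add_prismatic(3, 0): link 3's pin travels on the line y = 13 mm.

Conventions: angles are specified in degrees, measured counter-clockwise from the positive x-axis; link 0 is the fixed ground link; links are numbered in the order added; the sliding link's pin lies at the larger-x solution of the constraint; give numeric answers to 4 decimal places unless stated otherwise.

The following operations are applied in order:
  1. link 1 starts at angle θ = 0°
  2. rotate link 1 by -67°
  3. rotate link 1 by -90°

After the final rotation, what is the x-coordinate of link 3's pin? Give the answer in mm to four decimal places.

geometry: r = 55 mm, L = 286 mm, e = 13 mm; θ starts at 0°
rotate link 1 by -67°: θ ← 0° -67° = -67°
rotate link 1 by -90°: θ ← -67° -90° = -157°
crank pin P = (r cos θ, r sin θ) = (-50.627767, -21.490212)
h = r sin θ − e = -21.490212 − 13 = -34.490212
x = r cos θ + √(L² − h²) = -50.627767 + 283.912707 = 233.284940

233.2849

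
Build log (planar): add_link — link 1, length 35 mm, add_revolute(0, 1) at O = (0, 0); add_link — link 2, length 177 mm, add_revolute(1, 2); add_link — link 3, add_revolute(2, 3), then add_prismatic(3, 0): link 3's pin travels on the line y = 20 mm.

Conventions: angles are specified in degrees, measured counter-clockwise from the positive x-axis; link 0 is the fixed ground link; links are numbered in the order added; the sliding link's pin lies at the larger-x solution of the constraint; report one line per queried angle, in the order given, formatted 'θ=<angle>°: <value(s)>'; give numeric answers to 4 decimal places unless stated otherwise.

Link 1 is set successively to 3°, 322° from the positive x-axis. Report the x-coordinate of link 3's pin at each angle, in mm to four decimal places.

geometry: r = 35 mm, L = 177 mm, e = 20 mm
θ=3°: crank pin P = (r cos θ, r sin θ) = (34.952034, 1.831758)
θ=3°: h = r sin θ − e = 1.831758 − 20 = -18.168242
θ=3°: x = r cos θ + √(L² − h²) = 34.952034 + 176.065087 = 211.017121
θ=322°: crank pin P = (r cos θ, r sin θ) = (27.580376, -21.548152)
θ=322°: h = r sin θ − e = -21.548152 − 20 = -41.548152
θ=322°: x = r cos θ + √(L² − h²) = 27.580376 + 172.054500 = 199.634877

θ=3°: 211.0171
θ=322°: 199.6349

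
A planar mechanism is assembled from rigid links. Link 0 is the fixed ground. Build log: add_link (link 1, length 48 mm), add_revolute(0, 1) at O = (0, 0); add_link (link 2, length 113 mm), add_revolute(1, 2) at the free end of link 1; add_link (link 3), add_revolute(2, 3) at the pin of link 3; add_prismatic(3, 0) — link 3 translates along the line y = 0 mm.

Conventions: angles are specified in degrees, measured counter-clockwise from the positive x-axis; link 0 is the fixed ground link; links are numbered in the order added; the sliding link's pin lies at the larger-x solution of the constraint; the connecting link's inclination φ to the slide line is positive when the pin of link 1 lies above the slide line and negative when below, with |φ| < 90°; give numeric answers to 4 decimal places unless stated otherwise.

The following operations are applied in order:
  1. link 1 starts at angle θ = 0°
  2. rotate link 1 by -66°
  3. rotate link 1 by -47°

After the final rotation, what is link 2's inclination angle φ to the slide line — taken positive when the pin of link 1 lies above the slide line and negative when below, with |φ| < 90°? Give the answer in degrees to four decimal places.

geometry: r = 48 mm, L = 113 mm, e = 0 mm; θ starts at 0°
rotate link 1 by -66°: θ ← 0° -66° = -66°
rotate link 1 by -47°: θ ← -66° -47° = -113°
h = r sin θ − e = -44.184233 − 0 = -44.184233
sin φ = h / L = -44.184233 / 113 = -0.39101091
φ = arcsin(-0.39101091) = -23.017416°

-23.0174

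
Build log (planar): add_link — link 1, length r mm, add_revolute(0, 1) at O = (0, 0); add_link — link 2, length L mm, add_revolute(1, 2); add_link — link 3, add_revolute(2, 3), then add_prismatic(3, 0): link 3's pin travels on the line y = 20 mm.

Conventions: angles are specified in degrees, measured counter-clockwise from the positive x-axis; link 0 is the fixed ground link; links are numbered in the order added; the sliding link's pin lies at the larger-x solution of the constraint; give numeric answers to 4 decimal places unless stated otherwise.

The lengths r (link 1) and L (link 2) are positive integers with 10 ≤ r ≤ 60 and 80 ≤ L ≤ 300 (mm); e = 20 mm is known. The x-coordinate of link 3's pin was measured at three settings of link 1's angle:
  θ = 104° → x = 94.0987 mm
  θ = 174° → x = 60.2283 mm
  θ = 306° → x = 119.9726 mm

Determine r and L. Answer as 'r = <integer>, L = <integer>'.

constraint per measurement: (x − r cos θ)² + (r sin θ − e)² = L²
subtracting the θ₁ and θ₂ equations cancels the r² and L² terms:
r = (x₁² − x₂²) / (2[(x₁cos θ₁ + e sin θ₁) − (x₂cos θ₂ + e sin θ₂)]) = 48.0000 → r = 48
L² = (x₁ − r cos θ₁)² + (r sin θ₁ − e)² = 11880.9930 → L = 109.0000 → L = 109
check at θ₃=306°: x = 119.9726 (printed 119.9726) ✓

r = 48, L = 109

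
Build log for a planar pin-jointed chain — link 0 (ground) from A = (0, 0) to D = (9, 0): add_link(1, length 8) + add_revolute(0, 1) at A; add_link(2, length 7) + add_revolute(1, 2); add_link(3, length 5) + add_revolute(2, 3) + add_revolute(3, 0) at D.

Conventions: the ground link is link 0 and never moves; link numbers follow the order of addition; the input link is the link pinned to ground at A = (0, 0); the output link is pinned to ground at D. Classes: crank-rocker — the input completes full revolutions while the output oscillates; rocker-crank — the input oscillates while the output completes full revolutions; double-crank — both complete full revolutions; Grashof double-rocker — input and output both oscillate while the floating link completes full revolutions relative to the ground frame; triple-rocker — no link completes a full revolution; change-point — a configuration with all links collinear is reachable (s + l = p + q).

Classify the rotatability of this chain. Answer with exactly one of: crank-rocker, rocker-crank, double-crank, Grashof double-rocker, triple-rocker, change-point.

lengths: ground=9, input=8, coupler=7, output=5
sorted: s=5 (shortest), l=9 (longest), p+q=15
s + l = 14 vs p + q = 15
s + l < p + q (Grashof) with shortest = output link → rocker-crank

rocker-crank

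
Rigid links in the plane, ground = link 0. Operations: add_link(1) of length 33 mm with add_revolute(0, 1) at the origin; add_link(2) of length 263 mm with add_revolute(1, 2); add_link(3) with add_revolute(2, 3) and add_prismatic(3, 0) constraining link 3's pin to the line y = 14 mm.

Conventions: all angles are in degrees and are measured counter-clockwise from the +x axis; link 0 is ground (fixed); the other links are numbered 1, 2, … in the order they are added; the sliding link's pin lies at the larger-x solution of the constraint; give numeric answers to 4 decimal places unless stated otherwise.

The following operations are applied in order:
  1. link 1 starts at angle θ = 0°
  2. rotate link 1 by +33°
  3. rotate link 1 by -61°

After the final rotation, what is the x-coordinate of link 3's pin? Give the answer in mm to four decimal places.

geometry: r = 33 mm, L = 263 mm, e = 14 mm; θ starts at 0°
rotate link 1 by +33°: θ ← 0° +33° = 33°
rotate link 1 by -61°: θ ← 33° -61° = -28°
crank pin P = (r cos θ, r sin θ) = (29.137271, -15.492562)
h = r sin θ − e = -15.492562 − 14 = -29.492562
x = r cos θ + √(L² − h²) = 29.137271 + 261.341135 = 290.478406

290.4784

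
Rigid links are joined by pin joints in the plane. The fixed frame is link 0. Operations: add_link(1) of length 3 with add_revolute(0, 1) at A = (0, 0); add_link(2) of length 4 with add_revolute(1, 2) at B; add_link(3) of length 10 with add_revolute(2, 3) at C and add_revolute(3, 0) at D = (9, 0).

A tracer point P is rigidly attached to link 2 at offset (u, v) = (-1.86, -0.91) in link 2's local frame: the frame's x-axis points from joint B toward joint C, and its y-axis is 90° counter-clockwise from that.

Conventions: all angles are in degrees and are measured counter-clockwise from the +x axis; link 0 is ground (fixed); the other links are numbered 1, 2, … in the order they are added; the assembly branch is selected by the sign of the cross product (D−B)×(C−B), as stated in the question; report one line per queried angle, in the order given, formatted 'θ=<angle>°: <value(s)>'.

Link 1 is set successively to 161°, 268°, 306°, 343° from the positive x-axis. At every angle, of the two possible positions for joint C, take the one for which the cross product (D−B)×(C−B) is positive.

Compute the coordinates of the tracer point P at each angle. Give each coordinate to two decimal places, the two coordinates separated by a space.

A=(0,0), D=(9.00,0)
θ=161°: B = A + 3.00·(cos161°, sin161°) = (-2.8366, 0.9767)
θ=161°: |BD| = 11.8768
θ=161°: circle(B,4.00) ∩ circle(D,10.00): a=2.4021, h=3.1984
θ=161°:   candidates: C₊=(-0.1796,3.9668) cross=37.987; C₋=(-0.7056,-2.4084) cross=-37.987
θ=161°:   branch + wants cross > 0 → take C=(-0.1796,3.9668) (cross=37.987)
θ=161°: ex = (C−B)/|BC| = (0.6642,0.7475); ey = (-0.7475,0.6642)
θ=161°: P = B + -1.86·ex + -0.91·ey = (-3.3918,-1.0181)
θ=268°: B = A + 3.00·(cos268°, sin268°) = (-0.1047, -2.9982)
θ=268°: |BD| = 9.5856
θ=268°: circle(B,4.00) ∩ circle(D,10.00): a=0.4113, h=3.9788
θ=268°:   candidates: C₊=(-0.9585,0.9096) cross=38.139; C₋=(1.5304,-6.6487) cross=-38.139
θ=268°:   branch + wants cross > 0 → take C=(-0.9585,0.9096) (cross=38.139)
θ=268°: ex = (C−B)/|BC| = (-0.2135,0.9770); ey = (-0.9770,-0.2135)
θ=268°: P = B + -1.86·ex + -0.91·ey = (1.1814,-4.6211)
θ=306°: B = A + 3.00·(cos306°, sin306°) = (1.7634, -2.4271)
θ=306°: |BD| = 7.6328
θ=306°: circle(B,4.00) ∩ circle(D,10.00): a=-1.6862, h=3.6272
θ=306°:   candidates: C₊=(-0.9887,0.4758) cross=27.686; C₋=(1.3181,-6.4022) cross=-27.686
θ=306°:   branch + wants cross > 0 → take C=(-0.9887,0.4758) (cross=27.686)
θ=306°: ex = (C−B)/|BC| = (-0.6880,0.7257); ey = (-0.7257,-0.6880)
θ=306°: P = B + -1.86·ex + -0.91·ey = (3.7034,-3.1508)
θ=343°: B = A + 3.00·(cos343°, sin343°) = (2.8689, -0.8771)
θ=343°: |BD| = 6.1935
θ=343°: circle(B,4.00) ∩ circle(D,10.00): a=-3.6845, h=1.5570
θ=343°:   candidates: C₊=(-0.9990,0.1424) cross=9.643; C₋=(-0.5580,-2.9402) cross=-9.643
θ=343°:   branch + wants cross > 0 → take C=(-0.9990,0.1424) (cross=9.643)
θ=343°: ex = (C−B)/|BC| = (-0.9670,0.2549); ey = (-0.2549,-0.9670)
θ=343°: P = B + -1.86·ex + -0.91·ey = (4.8994,-0.4712)

θ=161°: -3.39 -1.02
θ=268°: 1.18 -4.62
θ=306°: 3.70 -3.15
θ=343°: 4.90 -0.47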